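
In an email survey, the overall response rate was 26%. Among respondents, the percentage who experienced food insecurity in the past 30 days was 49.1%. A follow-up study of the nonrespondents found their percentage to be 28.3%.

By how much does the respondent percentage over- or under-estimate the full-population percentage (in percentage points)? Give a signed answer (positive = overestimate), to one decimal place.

+15.4 percentage points

Nonresponse fraction = 1 − 0.26 = 0.74.
Bias = (nonresponse fraction) × (respondent percentage − nonrespondent percentage)
     = 0.74 × (49.1 − 28.3) = 0.74 × 20.8 = 15.392.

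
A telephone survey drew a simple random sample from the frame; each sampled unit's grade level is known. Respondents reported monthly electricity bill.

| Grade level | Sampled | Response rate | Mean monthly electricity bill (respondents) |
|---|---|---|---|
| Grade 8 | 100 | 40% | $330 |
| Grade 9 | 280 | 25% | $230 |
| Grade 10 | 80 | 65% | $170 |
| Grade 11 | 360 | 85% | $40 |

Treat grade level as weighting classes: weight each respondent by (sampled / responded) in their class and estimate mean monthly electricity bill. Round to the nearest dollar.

Each respondent's weight = sampled/responded in their class; summing within a class gives n_sampled, so:
  Grade 8: 100 × 330 = 33,000
  Grade 9: 280 × 230 = 64,400
  Grade 10: 80 × 170 = 13,600
  Grade 11: 360 × 40 = 14,400
Adjusted estimate = 125,400 / 820 = 152.927 → $153.

$153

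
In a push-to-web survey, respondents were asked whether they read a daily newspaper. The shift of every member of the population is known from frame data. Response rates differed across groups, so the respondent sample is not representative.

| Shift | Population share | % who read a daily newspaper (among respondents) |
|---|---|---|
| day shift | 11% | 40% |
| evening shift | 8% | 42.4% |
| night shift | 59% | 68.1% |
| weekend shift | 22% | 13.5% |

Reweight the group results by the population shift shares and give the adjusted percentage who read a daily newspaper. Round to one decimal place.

50.9%

Weight each group's respondent value by its population share:
  day shift: 0.11 × 40 = 4.4
  evening shift: 0.08 × 42.4 = 3.392
  night shift: 0.59 × 68.1 = 40.179
  weekend shift: 0.22 × 13.5 = 2.97
Post-stratified estimate = 50.941 → 50.9%.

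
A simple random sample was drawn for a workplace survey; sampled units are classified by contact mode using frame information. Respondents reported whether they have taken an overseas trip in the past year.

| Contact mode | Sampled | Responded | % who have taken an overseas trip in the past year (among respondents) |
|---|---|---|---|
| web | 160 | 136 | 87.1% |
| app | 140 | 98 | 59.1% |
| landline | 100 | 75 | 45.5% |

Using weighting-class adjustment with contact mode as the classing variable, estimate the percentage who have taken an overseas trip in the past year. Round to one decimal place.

66.9%

Class response rates: web 136/160 = 85%, app 98/140 = 70%, landline 75/100 = 75%.
Weighting each respondent by the inverse class response rate inflates each class back to its sampled size, so the class weight is n_sampled:
  web: 160 × 87.1 = 13,936
  app: 140 × 59.1 = 8274
  landline: 100 × 45.5 = 4550
Adjusted estimate = 26,760 / 400 = 66.9 → 66.9%.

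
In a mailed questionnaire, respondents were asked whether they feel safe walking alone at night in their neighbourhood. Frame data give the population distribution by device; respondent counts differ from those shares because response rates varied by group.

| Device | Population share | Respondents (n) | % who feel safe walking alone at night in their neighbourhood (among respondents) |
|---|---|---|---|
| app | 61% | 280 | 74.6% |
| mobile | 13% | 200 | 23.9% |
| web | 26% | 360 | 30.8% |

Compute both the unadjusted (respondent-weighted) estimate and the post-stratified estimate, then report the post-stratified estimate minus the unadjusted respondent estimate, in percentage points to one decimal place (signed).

Unadjusted (pooled respondent) estimate weights by respondent counts:
  (280/840)×74.6 + (200/840)×23.9 + (360/840)×30.8 = 43.7571%
Post-stratified estimate weights by population shares:
  0.61×74.6 + 0.13×23.9 + 0.26×30.8 = 56.621%
Difference = 56.621 − 43.7571 = 12.8639 pp.

+12.9 percentage points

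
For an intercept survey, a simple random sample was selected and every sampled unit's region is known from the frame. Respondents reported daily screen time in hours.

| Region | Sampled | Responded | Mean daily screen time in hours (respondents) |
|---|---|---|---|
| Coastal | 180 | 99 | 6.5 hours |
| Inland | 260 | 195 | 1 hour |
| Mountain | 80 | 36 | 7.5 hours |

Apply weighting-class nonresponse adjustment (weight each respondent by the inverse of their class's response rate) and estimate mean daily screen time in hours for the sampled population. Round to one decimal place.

Response rates by class: Coastal 99/180 = 55%, Inland 195/260 = 75%, Mountain 36/80 = 45%.
Inverse-response-rate weighting restores each class to its sampled count, so class totals weight by n_sampled:
  Coastal: 180 × 6.5 = 1170
  Inland: 260 × 1 = 260
  Mountain: 80 × 7.5 = 600
Adjusted estimate = 2030 / 520 = 3.90385 → 3.9.

3.9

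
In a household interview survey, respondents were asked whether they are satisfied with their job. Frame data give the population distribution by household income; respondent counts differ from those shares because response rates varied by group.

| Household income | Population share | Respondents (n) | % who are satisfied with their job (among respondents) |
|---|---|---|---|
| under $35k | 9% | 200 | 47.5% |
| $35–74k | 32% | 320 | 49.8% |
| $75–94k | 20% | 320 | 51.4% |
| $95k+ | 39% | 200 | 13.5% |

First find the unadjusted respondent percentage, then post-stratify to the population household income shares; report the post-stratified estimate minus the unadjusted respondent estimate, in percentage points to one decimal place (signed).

-7.1 percentage points

Unadjusted (pooled respondent) estimate weights by respondent counts:
  (200/1040)×47.5 + (320/1040)×49.8 + (320/1040)×51.4 + (200/1040)×13.5 = 42.8692%
Reweighting by population household income shares:
  0.09×47.5 + 0.32×49.8 + 0.2×51.4 + 0.39×13.5 = 35.756%
Difference = 35.756 − 42.8692 = -7.1132 pp.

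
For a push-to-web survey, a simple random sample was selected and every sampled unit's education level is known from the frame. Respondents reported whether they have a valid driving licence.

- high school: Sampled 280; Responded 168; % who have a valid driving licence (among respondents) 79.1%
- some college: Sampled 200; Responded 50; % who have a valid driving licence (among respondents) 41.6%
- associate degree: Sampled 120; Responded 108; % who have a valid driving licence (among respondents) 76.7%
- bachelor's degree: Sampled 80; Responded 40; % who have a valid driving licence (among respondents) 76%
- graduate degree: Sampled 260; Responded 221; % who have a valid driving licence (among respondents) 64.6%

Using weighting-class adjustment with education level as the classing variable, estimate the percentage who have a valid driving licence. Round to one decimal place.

Class response rates: high school 168/280 = 60%, some college 50/200 = 25%, associate degree 108/120 = 90%, bachelor's degree 40/80 = 50%, graduate degree 221/260 = 85%.
Weighting each respondent by the inverse class response rate inflates each class back to its sampled size, so the class weight is n_sampled:
  high school: 280 × 79.1 = 22,148
  some college: 200 × 41.6 = 8320
  associate degree: 120 × 76.7 = 9204
  bachelor's degree: 80 × 76 = 6080
  graduate degree: 260 × 64.6 = 16,796
Adjusted estimate = 62,548 / 940 = 66.5404 → 66.5%.

66.5%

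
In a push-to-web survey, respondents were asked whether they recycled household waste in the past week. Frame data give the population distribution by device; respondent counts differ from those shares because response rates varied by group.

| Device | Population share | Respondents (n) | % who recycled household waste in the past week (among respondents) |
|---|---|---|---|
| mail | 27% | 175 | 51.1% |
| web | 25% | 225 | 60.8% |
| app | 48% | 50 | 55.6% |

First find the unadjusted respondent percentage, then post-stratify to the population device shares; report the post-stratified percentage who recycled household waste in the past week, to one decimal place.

Unadjusted (pooled respondent) estimate weights by respondent counts:
  (175/450)×51.1 + (225/450)×60.8 + (50/450)×55.6 = 56.45%
Reweighting by population device shares:
  0.27×51.1 + 0.25×60.8 + 0.48×55.6 = 55.685%

55.7%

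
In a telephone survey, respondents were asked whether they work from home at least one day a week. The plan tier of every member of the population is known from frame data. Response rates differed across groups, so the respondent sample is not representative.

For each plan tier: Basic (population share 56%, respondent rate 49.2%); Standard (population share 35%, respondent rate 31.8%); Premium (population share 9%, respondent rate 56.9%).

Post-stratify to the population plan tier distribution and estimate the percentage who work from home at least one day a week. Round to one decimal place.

Weight each group's respondent value by its population share:
  Basic: 0.56 × 49.2 = 27.552
  Standard: 0.35 × 31.8 = 11.13
  Premium: 0.09 × 56.9 = 5.121
Post-stratified estimate = 43.803 → 43.8%.

43.8%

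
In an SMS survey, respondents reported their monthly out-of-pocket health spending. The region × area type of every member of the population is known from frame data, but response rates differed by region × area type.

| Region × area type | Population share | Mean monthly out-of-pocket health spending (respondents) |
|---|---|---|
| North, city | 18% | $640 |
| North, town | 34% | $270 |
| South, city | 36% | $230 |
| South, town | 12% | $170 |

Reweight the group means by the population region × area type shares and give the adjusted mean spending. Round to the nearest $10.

$310

Reweight to the known region × area type distribution:
  North, city: 0.18 × 640 = 115.2
  North, town: 0.34 × 270 = 91.8
  South, city: 0.36 × 230 = 82.8
  South, town: 0.12 × 170 = 20.4
Post-stratified estimate = 310.2 → $310.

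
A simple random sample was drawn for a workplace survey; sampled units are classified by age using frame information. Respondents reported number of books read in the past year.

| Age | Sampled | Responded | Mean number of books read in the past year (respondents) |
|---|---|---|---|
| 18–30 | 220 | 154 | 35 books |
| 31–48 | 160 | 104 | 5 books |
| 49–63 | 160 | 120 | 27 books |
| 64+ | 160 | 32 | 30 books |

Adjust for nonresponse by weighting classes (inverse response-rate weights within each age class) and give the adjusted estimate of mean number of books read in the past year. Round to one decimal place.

25.2

Class response rates: 18–30 154/220 = 70%, 31–48 104/160 = 65%, 49–63 120/160 = 75%, 64+ 32/160 = 20%.
Weighting each respondent by the inverse class response rate inflates each class back to its sampled size, so the class weight is n_sampled:
  18–30: 220 × 35 = 7700
  31–48: 160 × 5 = 800
  49–63: 160 × 27 = 4320
  64+: 160 × 30 = 4800
Adjusted estimate = 17,620 / 700 = 25.1714 → 25.2.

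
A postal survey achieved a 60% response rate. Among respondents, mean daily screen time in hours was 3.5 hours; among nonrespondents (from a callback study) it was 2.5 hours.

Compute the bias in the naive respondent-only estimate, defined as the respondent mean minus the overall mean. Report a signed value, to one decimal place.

Nonresponse fraction = 1 − 0.6 = 0.4.
Bias = (nonresponse fraction) × (respondent mean − nonrespondent mean)
     = 0.4 × (3.5 − 2.5) = 0.4 × 1 = 0.4.

+0.4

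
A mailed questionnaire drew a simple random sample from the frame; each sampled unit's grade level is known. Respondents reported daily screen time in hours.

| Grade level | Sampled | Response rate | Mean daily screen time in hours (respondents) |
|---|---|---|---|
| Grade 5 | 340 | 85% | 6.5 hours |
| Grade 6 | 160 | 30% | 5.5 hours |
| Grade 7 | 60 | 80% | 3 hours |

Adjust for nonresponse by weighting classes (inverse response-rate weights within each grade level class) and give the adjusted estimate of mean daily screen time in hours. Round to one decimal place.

5.8

With weight = n_sampled/n_responded per class, the weighted class total is n_sampled:
  Grade 5: 340 × 6.5 = 2210
  Grade 6: 160 × 5.5 = 880
  Grade 7: 60 × 3 = 180
Adjusted estimate = 3270 / 560 = 5.83929 → 5.8.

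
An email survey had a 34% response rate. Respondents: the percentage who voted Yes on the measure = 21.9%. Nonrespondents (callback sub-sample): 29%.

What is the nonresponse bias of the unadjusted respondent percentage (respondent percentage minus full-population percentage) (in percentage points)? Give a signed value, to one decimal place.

Nonresponse fraction = 1 − 0.34 = 0.66.
Bias = (nonresponse fraction) × (respondent percentage − nonrespondent percentage)
     = 0.66 × (21.9 − 29) = 0.66 × -7.1 = -4.686.

-4.7 percentage points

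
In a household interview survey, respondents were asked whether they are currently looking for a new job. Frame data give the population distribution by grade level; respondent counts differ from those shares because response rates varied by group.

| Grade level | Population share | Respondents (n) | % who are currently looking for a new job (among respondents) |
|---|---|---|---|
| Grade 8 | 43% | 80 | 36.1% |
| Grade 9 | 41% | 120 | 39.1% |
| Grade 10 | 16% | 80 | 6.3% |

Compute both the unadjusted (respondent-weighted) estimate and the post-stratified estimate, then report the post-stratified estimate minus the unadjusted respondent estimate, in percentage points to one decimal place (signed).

Without adjustment, the pooled respondent share is:
  (80/280)×36.1 + (120/280)×39.1 + (80/280)×6.3 = 28.8714%
Reweighting by population grade level shares:
  0.43×36.1 + 0.41×39.1 + 0.16×6.3 = 32.562%
Difference = 32.562 − 28.8714 = 3.6906 pp.

+3.7 percentage points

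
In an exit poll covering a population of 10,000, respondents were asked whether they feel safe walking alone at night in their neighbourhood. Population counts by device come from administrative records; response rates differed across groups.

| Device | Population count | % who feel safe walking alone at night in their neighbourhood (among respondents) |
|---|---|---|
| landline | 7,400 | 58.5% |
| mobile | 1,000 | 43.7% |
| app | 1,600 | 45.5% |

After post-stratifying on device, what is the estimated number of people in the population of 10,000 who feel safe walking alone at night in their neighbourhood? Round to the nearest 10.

Each cell contributes its population count × the respondent rate:
  landline: 7,400 × 58.5% = 4329
  mobile: 1,000 × 43.7% = 437
  app: 1,600 × 45.5% = 728
Estimated total = 5494 → 5,490.

5,490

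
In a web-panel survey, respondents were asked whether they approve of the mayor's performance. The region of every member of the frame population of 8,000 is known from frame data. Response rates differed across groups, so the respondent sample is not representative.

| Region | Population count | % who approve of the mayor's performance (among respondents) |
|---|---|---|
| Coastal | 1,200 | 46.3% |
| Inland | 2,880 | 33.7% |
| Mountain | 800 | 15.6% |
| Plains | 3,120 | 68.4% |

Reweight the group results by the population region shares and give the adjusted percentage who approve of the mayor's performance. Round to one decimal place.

47.3%

Weight each group's respondent value by its population share:
  Coastal: (1,200/8,000) × 46.3 = 6.945
  Inland: (2,880/8,000) × 33.7 = 12.132
  Mountain: (800/8,000) × 15.6 = 1.56
  Plains: (3,120/8,000) × 68.4 = 26.676
Post-stratified estimate = 47.313 → 47.3%.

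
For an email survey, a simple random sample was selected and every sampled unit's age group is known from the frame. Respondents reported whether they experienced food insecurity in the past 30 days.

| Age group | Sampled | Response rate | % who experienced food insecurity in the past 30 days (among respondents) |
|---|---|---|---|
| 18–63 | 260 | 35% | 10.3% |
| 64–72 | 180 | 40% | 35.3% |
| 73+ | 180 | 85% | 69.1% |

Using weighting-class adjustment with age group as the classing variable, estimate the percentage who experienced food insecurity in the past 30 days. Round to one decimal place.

Each respondent's weight = sampled/responded in their class; summing within a class gives n_sampled, so:
  18–63: 260 × 10.3 = 2678
  64–72: 180 × 35.3 = 6354
  73+: 180 × 69.1 = 12438
Adjusted estimate = 21470 / 620 = 34.629 → 34.6%.

34.6%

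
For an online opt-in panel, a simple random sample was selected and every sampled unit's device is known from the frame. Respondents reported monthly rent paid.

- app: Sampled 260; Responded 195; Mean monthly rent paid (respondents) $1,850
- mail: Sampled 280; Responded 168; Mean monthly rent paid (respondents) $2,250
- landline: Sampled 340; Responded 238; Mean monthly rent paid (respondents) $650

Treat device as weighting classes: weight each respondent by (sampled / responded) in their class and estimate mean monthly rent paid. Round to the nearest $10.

$1,510

Response rates by class: app 195/260 = 75%, mail 168/280 = 60%, landline 238/340 = 70%.
With weight = n_sampled/n_responded per class, the weighted class total is n_sampled:
  app: 260 × 1850 = 481,000
  mail: 280 × 2250 = 630,000
  landline: 340 × 650 = 221,000
Adjusted estimate = 1,332,000 / 880 = 1513.64 → $1,510.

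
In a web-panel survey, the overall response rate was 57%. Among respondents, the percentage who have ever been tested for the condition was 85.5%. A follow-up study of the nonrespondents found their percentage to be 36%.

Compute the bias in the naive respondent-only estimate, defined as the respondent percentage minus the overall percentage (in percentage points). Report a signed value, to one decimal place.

+21.3 percentage points

Nonresponse fraction = 1 − 0.57 = 0.43.
Bias = (nonresponse fraction) × (respondent percentage − nonrespondent percentage)
     = 0.43 × (85.5 − 36) = 0.43 × 49.5 = 21.285.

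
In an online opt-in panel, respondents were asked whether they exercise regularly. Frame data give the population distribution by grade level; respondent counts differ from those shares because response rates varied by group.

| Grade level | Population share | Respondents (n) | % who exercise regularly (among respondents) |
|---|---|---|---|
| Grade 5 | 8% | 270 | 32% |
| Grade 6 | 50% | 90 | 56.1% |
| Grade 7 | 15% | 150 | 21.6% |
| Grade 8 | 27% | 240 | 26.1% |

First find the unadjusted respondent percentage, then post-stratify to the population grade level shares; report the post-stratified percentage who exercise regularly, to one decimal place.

40.9%

Unadjusted (pooled respondent) estimate weights by respondent counts:
  (270/750)×32 + (90/750)×56.1 + (150/750)×21.6 + (240/750)×26.1 = 30.924%
Post-stratified estimate weights by population shares:
  0.08×32 + 0.5×56.1 + 0.15×21.6 + 0.27×26.1 = 40.897%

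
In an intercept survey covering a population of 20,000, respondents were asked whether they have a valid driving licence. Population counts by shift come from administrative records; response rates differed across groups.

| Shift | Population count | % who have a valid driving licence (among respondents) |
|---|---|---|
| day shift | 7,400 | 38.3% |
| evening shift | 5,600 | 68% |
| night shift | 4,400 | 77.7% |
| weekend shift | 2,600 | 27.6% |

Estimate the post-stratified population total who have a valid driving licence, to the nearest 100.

Each cell contributes its population count × the respondent rate:
  day shift: 7,400 × 38.3% = 2834.2
  evening shift: 5,600 × 68% = 3808
  night shift: 4,400 × 77.7% = 3418.8
  weekend shift: 2,600 × 27.6% = 717.6
Estimated total = 10778.6 → 10,800.

10,800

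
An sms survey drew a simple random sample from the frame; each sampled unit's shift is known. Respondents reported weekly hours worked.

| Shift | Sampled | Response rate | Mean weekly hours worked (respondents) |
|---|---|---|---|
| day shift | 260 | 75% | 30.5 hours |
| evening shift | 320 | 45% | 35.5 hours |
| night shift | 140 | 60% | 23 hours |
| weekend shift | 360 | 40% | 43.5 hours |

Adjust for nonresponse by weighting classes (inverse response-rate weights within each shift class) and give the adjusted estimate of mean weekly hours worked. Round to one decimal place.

Weighting each respondent by the inverse class response rate inflates each class back to its sampled size, so the class weight is n_sampled:
  day shift: 260 × 30.5 = 7930
  evening shift: 320 × 35.5 = 11,360
  night shift: 140 × 23 = 3220
  weekend shift: 360 × 43.5 = 15,660
Adjusted estimate = 38,170 / 1,080 = 35.3426 → 35.3.

35.3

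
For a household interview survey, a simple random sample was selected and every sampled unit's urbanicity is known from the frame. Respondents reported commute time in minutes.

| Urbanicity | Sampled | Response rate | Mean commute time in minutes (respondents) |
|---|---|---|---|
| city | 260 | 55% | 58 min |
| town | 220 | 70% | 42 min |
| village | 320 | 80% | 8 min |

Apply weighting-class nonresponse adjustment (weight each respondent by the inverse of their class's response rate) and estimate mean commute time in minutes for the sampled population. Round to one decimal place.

Each respondent's weight = sampled/responded in their class; summing within a class gives n_sampled, so:
  city: 260 × 58 = 15,080
  town: 220 × 42 = 9240
  village: 320 × 8 = 2560
Adjusted estimate = 26,880 / 800 = 33.6 → 33.6.

33.6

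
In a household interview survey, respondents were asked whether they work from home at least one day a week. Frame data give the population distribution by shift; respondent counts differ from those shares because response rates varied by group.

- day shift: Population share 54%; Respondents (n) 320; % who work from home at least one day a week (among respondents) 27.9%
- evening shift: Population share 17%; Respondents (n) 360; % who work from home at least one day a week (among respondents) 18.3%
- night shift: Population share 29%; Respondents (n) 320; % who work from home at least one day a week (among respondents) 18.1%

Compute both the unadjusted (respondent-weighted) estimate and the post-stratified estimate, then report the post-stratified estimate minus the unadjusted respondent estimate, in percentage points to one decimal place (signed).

Unadjusted (pooled respondent) estimate weights by respondent counts:
  (320/1000)×27.9 + (360/1000)×18.3 + (320/1000)×18.1 = 21.308%
Reweighting by population shift shares:
  0.54×27.9 + 0.17×18.3 + 0.29×18.1 = 23.426%
Difference = 23.426 − 21.308 = 2.118 pp.

+2.1 percentage points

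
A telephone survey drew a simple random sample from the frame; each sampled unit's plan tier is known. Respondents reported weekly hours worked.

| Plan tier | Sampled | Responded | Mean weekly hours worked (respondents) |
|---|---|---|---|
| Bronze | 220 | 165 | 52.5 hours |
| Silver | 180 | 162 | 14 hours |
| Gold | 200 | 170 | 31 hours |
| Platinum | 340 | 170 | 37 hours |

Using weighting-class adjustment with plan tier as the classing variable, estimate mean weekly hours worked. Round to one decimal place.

34.9

Response rates by class: Bronze 165/220 = 75%, Silver 162/180 = 90%, Gold 170/200 = 85%, Platinum 170/340 = 50%.
Weighting each respondent by the inverse class response rate inflates each class back to its sampled size, so the class weight is n_sampled:
  Bronze: 220 × 52.5 = 11,550
  Silver: 180 × 14 = 2520
  Gold: 200 × 31 = 6200
  Platinum: 340 × 37 = 12,580
Adjusted estimate = 32,850 / 940 = 34.9468 → 34.9.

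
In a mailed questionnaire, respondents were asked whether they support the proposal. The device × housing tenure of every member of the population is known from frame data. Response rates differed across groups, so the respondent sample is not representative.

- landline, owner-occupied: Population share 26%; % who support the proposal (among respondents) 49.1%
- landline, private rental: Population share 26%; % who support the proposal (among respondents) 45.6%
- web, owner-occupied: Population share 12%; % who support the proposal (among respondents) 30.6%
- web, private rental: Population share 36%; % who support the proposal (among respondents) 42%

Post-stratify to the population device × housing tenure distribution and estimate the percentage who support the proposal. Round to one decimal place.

43.4%

Weight each group's respondent value by its population share:
  landline, owner-occupied: 0.26 × 49.1 = 12.766
  landline, private rental: 0.26 × 45.6 = 11.856
  web, owner-occupied: 0.12 × 30.6 = 3.672
  web, private rental: 0.36 × 42 = 15.12
Post-stratified estimate = 43.414 → 43.4%.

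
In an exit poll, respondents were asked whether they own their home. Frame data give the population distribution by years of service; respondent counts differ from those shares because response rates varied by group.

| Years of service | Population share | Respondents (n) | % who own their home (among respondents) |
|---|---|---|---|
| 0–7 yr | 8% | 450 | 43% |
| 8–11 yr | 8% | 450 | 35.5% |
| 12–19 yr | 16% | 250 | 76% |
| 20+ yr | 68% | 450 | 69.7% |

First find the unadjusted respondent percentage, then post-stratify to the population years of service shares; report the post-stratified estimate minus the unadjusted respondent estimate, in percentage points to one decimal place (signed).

+12.3 percentage points

Unadjusted (pooled respondent) estimate weights by respondent counts:
  (450/1600)×43 + (450/1600)×35.5 + (250/1600)×76 + (450/1600)×69.7 = 53.5562%
Reweighting by population years of service shares:
  0.08×43 + 0.08×35.5 + 0.16×76 + 0.68×69.7 = 65.836%
Difference = 65.836 − 53.5562 = 12.2798 pp.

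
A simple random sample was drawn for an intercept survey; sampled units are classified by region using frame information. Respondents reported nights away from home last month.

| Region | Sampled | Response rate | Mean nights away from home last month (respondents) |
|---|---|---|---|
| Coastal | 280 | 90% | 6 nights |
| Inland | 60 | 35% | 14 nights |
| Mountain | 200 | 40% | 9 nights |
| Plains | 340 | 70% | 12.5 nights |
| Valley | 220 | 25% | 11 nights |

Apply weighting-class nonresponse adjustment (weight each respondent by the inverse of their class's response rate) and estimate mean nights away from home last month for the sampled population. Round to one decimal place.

10.0

Weighting each respondent by the inverse class response rate inflates each class back to its sampled size, so the class weight is n_sampled:
  Coastal: 280 × 6 = 1680
  Inland: 60 × 14 = 840
  Mountain: 200 × 9 = 1800
  Plains: 340 × 12.5 = 4250
  Valley: 220 × 11 = 2420
Adjusted estimate = 10,990 / 1,100 = 9.99091 → 10.0.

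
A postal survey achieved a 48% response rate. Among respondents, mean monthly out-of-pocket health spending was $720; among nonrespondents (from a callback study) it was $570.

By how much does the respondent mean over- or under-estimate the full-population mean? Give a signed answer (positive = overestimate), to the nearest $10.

+$80

Nonresponse fraction = 1 − 0.48 = 0.52.
Bias = (nonresponse fraction) × (respondent mean − nonrespondent mean)
     = 0.52 × (720 − 570) = 0.52 × 150 = 78.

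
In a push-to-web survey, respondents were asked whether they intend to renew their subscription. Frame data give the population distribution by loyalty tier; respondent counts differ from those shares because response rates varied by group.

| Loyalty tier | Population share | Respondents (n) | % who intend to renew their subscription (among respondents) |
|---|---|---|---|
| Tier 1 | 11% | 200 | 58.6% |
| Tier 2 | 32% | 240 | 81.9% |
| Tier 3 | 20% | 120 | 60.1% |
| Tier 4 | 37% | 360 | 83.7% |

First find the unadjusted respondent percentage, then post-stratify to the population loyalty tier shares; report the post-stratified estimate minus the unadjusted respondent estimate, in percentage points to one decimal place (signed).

Without adjustment, the pooled respondent share is:
  (200/920)×58.6 + (240/920)×81.9 + (120/920)×60.1 + (360/920)×83.7 = 74.6957%
Reweighting by population loyalty tier shares:
  0.11×58.6 + 0.32×81.9 + 0.2×60.1 + 0.37×83.7 = 75.643%
Difference = 75.643 − 74.6957 = 0.9473 pp.

+0.9 percentage points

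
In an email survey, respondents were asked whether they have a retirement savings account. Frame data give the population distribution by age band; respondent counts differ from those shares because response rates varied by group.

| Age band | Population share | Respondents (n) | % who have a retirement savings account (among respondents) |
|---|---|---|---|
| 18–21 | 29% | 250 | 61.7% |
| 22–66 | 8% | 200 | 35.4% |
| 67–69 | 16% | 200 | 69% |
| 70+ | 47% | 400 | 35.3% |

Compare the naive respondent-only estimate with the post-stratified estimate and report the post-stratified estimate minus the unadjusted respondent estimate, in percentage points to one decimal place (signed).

Naive respondent-only estimate (weights = respondent counts):
  (250/1050)×61.7 + (200/1050)×35.4 + (200/1050)×69 + (400/1050)×35.3 = 48.0238%
Post-stratifying to population shares instead:
  0.29×61.7 + 0.08×35.4 + 0.16×69 + 0.47×35.3 = 48.356%
Difference = 48.356 − 48.0238 = 0.3322 pp.

+0.3 percentage points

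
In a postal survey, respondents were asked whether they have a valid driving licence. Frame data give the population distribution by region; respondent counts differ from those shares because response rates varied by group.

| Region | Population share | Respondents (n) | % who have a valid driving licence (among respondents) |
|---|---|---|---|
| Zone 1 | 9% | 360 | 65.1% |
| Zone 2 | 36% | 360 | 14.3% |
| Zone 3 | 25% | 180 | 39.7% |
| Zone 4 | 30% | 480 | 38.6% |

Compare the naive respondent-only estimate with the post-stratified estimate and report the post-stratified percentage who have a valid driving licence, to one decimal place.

32.5%

Naive respondent-only estimate (weights = respondent counts):
  (360/1380)×65.1 + (360/1380)×14.3 + (180/1380)×39.7 + (480/1380)×38.6 = 39.3174%
Post-stratifying to population shares instead:
  0.09×65.1 + 0.36×14.3 + 0.25×39.7 + 0.3×38.6 = 32.512%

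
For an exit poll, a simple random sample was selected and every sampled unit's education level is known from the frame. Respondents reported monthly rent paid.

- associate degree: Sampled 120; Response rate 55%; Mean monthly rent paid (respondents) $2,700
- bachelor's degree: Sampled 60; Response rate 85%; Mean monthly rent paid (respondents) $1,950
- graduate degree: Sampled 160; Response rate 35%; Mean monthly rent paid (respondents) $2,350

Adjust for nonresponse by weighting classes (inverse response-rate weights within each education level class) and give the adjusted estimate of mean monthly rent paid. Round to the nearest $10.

$2,400

Weighting each respondent by the inverse class response rate inflates each class back to its sampled size, so the class weight is n_sampled:
  associate degree: 120 × 2700 = 324,000
  bachelor's degree: 60 × 1950 = 117,000
  graduate degree: 160 × 2350 = 376,000
Adjusted estimate = 817,000 / 340 = 2402.94 → $2,400.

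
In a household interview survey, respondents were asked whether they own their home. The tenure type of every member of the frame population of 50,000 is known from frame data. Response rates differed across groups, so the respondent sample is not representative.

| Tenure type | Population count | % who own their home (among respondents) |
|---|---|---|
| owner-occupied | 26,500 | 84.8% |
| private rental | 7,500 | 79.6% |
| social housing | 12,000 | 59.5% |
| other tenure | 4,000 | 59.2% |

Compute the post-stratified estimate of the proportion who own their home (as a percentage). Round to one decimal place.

Each cell contributes population-share × respondent value:
  owner-occupied: (26,500/50,000) × 84.8 = 44.944
  private rental: (7,500/50,000) × 79.6 = 11.94
  social housing: (12,000/50,000) × 59.5 = 14.28
  other tenure: (4,000/50,000) × 59.2 = 4.736
Post-stratified estimate = 75.9 → 75.9%.

75.9%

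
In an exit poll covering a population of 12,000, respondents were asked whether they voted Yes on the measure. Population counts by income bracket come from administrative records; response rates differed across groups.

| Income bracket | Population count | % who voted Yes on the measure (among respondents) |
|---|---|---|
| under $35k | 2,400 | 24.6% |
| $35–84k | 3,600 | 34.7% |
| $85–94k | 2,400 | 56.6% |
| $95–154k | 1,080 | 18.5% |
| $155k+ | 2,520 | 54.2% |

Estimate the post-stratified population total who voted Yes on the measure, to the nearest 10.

Estimated count per cell = population count × respondent percentage:
  under $35k: 2,400 × 24.6% = 590.4
  $35–84k: 3,600 × 34.7% = 1249.2
  $85–94k: 2,400 × 56.6% = 1358.4
  $95–154k: 1,080 × 18.5% = 199.8
  $155k+: 2,520 × 54.2% = 1365.84
Estimated total = 4763.64 → 4,760.

4,760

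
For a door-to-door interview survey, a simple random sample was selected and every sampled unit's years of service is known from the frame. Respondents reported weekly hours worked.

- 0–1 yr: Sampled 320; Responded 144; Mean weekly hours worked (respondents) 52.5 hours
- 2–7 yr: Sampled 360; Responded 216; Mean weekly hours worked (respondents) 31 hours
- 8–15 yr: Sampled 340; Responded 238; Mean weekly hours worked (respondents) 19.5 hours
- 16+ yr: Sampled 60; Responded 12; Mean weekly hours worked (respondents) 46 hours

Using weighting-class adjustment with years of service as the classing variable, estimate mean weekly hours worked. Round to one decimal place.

34.6

Response rates by class: 0–1 yr 144/320 = 45%, 2–7 yr 216/360 = 60%, 8–15 yr 238/340 = 70%, 16+ yr 12/60 = 20%.
Each respondent's weight = sampled/responded in their class; summing within a class gives n_sampled, so:
  0–1 yr: 320 × 52.5 = 16,800
  2–7 yr: 360 × 31 = 11,160
  8–15 yr: 340 × 19.5 = 6630
  16+ yr: 60 × 46 = 2760
Adjusted estimate = 37,350 / 1,080 = 34.5833 → 34.6.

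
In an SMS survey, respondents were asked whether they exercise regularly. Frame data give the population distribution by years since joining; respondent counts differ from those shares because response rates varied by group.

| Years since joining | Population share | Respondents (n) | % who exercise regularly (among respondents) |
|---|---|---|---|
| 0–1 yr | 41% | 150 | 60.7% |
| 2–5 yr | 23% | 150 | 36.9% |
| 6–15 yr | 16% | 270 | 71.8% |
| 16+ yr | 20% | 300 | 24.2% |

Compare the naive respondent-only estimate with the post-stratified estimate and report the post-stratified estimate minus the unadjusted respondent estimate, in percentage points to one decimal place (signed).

Naive respondent-only estimate (weights = respondent counts):
  (150/870)×60.7 + (150/870)×36.9 + (270/870)×71.8 + (300/870)×24.2 = 47.4552%
Post-stratifying to population shares instead:
  0.41×60.7 + 0.23×36.9 + 0.16×71.8 + 0.2×24.2 = 49.702%
Difference = 49.702 − 47.4552 = 2.2468 pp.

+2.2 percentage points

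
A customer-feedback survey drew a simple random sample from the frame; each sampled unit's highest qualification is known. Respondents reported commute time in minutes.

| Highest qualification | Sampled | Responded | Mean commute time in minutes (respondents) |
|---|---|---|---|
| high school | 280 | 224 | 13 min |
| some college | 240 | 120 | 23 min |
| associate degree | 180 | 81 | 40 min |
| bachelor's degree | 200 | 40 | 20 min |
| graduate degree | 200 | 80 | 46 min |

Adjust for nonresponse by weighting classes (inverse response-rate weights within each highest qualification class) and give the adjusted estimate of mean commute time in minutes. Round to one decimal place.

Class response rates: high school 224/280 = 80%, some college 120/240 = 50%, associate degree 81/180 = 45%, bachelor's degree 40/200 = 20%, graduate degree 80/200 = 40%.
Weighting each respondent by the inverse class response rate inflates each class back to its sampled size, so the class weight is n_sampled:
  high school: 280 × 13 = 3640
  some college: 240 × 23 = 5520
  associate degree: 180 × 40 = 7200
  bachelor's degree: 200 × 20 = 4000
  graduate degree: 200 × 46 = 9200
Adjusted estimate = 29,560 / 1,100 = 26.8727 → 26.9.

26.9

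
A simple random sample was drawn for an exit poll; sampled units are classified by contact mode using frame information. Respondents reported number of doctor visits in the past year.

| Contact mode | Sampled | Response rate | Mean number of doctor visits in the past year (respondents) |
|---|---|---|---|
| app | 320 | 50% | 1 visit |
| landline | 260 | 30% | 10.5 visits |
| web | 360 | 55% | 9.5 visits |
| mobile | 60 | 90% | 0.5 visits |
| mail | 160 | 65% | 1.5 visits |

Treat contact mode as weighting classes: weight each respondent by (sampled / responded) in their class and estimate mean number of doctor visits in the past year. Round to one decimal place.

5.8

Weighting each respondent by the inverse class response rate inflates each class back to its sampled size, so the class weight is n_sampled:
  app: 320 × 1 = 320
  landline: 260 × 10.5 = 2730
  web: 360 × 9.5 = 3420
  mobile: 60 × 0.5 = 30
  mail: 160 × 1.5 = 240
Adjusted estimate = 6740 / 1,160 = 5.81034 → 5.8.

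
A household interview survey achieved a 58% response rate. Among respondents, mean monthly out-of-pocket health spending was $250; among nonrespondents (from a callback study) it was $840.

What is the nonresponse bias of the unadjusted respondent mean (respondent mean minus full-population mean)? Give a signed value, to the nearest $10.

-$250

Nonresponse fraction = 1 − 0.58 = 0.42.
Bias = (nonresponse fraction) × (respondent mean − nonrespondent mean)
     = 0.42 × (250 − 840) = 0.42 × -590 = -247.8.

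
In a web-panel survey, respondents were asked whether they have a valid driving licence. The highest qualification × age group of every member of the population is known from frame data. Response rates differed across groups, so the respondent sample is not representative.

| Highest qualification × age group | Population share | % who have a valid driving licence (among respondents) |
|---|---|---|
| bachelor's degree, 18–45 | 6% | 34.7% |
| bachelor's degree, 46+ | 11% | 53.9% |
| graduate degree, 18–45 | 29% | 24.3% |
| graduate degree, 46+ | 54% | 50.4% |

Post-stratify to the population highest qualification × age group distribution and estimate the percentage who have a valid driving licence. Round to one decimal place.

Post-stratification weights by population share, not respondent share:
  bachelor's degree, 18–45: 0.06 × 34.7 = 2.082
  bachelor's degree, 46+: 0.11 × 53.9 = 5.929
  graduate degree, 18–45: 0.29 × 24.3 = 7.047
  graduate degree, 46+: 0.54 × 50.4 = 27.216
Post-stratified estimate = 42.274 → 42.3%.

42.3%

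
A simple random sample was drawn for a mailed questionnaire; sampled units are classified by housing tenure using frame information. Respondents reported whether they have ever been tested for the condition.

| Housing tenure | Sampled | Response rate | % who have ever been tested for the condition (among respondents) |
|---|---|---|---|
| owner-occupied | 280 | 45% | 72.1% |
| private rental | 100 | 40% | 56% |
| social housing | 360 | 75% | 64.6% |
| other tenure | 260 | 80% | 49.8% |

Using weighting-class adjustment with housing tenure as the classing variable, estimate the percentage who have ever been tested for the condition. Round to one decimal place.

62.0%

Weighting each respondent by the inverse class response rate inflates each class back to its sampled size, so the class weight is n_sampled:
  owner-occupied: 280 × 72.1 = 20,188
  private rental: 100 × 56 = 5600
  social housing: 360 × 64.6 = 23256
  other tenure: 260 × 49.8 = 12,948
Adjusted estimate = 61,992 / 1,000 = 61.992 → 62.0%.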